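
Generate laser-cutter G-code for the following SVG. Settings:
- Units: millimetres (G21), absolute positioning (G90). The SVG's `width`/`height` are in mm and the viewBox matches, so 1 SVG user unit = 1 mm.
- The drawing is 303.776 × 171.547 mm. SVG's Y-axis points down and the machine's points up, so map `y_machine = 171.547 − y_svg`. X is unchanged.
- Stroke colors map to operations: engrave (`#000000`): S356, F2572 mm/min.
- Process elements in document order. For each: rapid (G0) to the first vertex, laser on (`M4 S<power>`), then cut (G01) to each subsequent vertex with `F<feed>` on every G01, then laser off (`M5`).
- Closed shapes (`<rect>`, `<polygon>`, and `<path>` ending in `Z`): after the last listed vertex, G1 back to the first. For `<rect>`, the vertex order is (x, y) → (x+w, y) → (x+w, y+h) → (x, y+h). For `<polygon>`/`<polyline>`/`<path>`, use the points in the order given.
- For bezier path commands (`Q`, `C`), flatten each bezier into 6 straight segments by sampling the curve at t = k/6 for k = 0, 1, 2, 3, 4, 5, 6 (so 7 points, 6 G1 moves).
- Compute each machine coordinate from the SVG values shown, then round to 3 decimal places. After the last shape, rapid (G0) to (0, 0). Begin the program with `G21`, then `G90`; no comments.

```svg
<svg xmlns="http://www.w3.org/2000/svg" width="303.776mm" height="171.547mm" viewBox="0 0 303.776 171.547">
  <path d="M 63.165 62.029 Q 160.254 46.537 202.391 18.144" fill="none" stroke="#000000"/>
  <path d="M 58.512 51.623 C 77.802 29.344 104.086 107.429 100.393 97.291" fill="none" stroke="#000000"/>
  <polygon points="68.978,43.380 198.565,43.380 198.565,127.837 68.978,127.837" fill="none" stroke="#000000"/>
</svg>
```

G21
G90
G0 X63.165 Y109.518
M4 S356
G01 X94.002 Y115.040 F2572
G01 X121.785 Y121.279 F2572
G01 X146.516 Y128.235 F2572
G01 X168.194 Y135.908 F2572
G01 X186.819 Y144.297 F2572
G01 X202.391 Y153.403 F2572
M5
G0 X58.512 Y119.924
M4 S356
G01 X68.569 Y123.573 F2572
G01 X78.764 Y115.733 F2572
G01 X88.071 Y101.643 F2572
G01 X95.463 Y86.541 F2572
G01 X99.913 Y75.666 F2572
G01 X100.393 Y74.256 F2572
M5
G0 X68.978 Y128.167
M4 S356
G01 X198.565 Y128.167 F2572
G01 X198.565 Y43.710 F2572
G01 X68.978 Y43.710 F2572
G01 X68.978 Y128.167 F2572
M5
G0 X0.000 Y0.000

Since the viewBox matches the mm dimensions, user units are millimetres directly. The only transform is the Y-flip y_m = 171.547 − y_svg.

Shape 1 is a quadratic bezier drawn with `<path>`. Its stroke #000000 means engrave at S356, F2572. After flipping Y the toolpath is (63.165,109.518) → (94.002,115.040) → (121.785,121.279) → (146.516,128.235) → (168.194,135.908) → (186.819,144.297) → (202.391,153.403).

Shape 2 is a cubic bezier drawn with `<path>`. Its stroke #000000 means engrave at S356, F2572. After flipping Y the toolpath is (58.512,119.924) → (68.569,123.573) → (78.764,115.733) → (88.071,101.643) → (95.463,86.541) → (99.913,75.666) → (100.393,74.256).

Shape 3 is a rectangle drawn with `<polygon>`. Its stroke #000000 means engrave at S356, F2572. After flipping Y the toolpath is (68.978,128.167) → (198.565,128.167) → (198.565,43.710) → (68.978,43.710) → (68.978,128.167), returning to the start.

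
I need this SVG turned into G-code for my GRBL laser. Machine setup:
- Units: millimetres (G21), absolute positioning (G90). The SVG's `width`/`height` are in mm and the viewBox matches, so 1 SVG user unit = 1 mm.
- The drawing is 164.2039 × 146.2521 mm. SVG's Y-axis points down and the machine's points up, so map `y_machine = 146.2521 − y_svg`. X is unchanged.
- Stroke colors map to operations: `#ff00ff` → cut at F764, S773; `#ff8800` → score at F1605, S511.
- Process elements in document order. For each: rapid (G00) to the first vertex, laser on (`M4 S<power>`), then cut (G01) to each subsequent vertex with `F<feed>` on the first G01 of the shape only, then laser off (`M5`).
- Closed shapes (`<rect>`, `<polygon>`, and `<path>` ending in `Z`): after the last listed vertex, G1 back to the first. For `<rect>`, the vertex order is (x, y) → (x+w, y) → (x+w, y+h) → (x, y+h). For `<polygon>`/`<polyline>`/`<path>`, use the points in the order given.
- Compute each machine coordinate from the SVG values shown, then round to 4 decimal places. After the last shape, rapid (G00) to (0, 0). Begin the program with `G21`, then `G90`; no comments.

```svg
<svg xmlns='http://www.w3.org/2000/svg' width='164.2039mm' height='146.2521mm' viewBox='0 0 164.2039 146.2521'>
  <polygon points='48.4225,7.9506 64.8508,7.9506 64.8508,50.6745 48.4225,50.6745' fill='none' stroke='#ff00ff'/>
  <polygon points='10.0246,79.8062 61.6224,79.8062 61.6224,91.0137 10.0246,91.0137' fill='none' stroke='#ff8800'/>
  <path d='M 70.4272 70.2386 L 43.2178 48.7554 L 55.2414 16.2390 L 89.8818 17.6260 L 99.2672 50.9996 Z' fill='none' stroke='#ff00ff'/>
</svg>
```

G21
G90
G00 X48.4225 Y138.3015
M4 S773
G01 X64.8508 Y138.3015 F764
G01 X64.8508 Y95.5776
G01 X48.4225 Y95.5776
G01 X48.4225 Y138.3015
M5
G00 X10.0246 Y66.4459
M4 S511
G01 X61.6224 Y66.4459 F1605
G01 X61.6224 Y55.2384
G01 X10.0246 Y55.2384
G01 X10.0246 Y66.4459
M5
G00 X70.4272 Y76.0135
M4 S773
G01 X43.2178 Y97.4967 F764
G01 X55.2414 Y130.0131
G01 X89.8818 Y128.6261
G01 X99.2672 Y95.2525
G01 X70.4272 Y76.0135
M5
G00 X0.0000 Y0.0000

Since the viewBox matches the mm dimensions, user units are millimetres directly. The only transform is the Y-flip y_m = 146.2521 − y_svg.

Shape 1 is a rectangle drawn with `<polygon>`. Its stroke #ff00ff means cut at S773, F764. After flipping Y the toolpath is (48.4225,138.3015) → (64.8508,138.3015) → (64.8508,95.5776) → (48.4225,95.5776) → (48.4225,138.3015), returning to the start.

Shape 2 is a rectangle drawn with `<polygon>`. Its stroke #ff8800 means score at S511, F1605. After flipping Y the toolpath is (10.0246,66.4459) → (61.6224,66.4459) → (61.6224,55.2384) → (10.0246,55.2384) → (10.0246,66.4459), returning to the start.

Shape 3 is a regular polygon drawn with `<path>`. Its stroke #ff00ff means cut at S773, F764. After flipping Y the toolpath is (70.4272,76.0135) → (43.2178,97.4967) → (55.2414,130.0131) → (89.8818,128.6261) → (99.2672,95.2525) → (70.4272,76.0135), returning to the start.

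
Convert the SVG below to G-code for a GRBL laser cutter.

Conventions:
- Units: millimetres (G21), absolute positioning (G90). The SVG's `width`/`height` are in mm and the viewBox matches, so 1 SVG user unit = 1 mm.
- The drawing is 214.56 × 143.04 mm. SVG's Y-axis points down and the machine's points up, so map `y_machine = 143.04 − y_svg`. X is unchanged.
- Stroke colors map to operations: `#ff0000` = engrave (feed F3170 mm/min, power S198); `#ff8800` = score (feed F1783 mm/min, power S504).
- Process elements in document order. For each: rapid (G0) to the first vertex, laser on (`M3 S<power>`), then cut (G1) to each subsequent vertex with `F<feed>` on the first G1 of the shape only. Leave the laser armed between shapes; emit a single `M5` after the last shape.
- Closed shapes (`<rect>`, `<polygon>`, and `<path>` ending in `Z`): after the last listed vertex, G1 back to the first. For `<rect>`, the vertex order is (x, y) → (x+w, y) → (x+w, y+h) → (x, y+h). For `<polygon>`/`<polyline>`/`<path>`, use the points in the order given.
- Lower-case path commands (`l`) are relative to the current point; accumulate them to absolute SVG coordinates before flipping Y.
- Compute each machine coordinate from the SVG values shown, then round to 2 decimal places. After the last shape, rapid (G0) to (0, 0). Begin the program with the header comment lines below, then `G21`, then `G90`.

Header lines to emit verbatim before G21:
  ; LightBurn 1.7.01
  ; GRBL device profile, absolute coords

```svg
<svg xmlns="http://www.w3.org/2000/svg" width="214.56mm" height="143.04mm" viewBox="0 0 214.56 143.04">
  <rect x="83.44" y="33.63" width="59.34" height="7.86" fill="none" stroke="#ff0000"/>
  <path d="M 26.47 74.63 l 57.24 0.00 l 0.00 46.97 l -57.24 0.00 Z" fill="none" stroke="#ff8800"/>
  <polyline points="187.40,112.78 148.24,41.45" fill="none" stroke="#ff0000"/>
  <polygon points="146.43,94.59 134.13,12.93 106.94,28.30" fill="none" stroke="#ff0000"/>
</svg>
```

; LightBurn 1.7.01
; GRBL device profile, absolute coords
G21
G90
G0 X83.44 Y109.41
M3 S198
G1 X142.78 Y109.41 F3170
G1 X142.78 Y101.55
G1 X83.44 Y101.55
G1 X83.44 Y109.41
G0 X26.47 Y68.41
M3 S504
G1 X83.71 Y68.41 F1783
G1 X83.71 Y21.44
G1 X26.47 Y21.44
G1 X26.47 Y68.41
G0 X187.40 Y30.26
M3 S198
G1 X148.24 Y101.59 F3170
G0 X146.43 Y48.45
M3 S198
G1 X134.13 Y130.11 F3170
G1 X106.94 Y114.74
G1 X146.43 Y48.45
M5
G0 X0.00 Y0.00

viewBox `0 0 214.56 143.04` with mm width/height → 1 unit = 1 mm. Flip: y_m = 143.04 − y_svg.

**Shape 1** — `<rect>` rectangle, stroke `#ff0000` → engrave (S198, F3170). Machine vertices: (83.44,109.41) → (142.78,109.41) → (142.78,101.55) → (83.44,101.55) → (83.44,109.41). Closed: final G1 returns to the first vertex.

**Shape 2** — `<path>` rectangle, stroke `#ff8800` → score (S504, F1783). Machine vertices: (26.47,68.41) → (83.71,68.41) → (83.71,21.44) → (26.47,21.44) → (26.47,68.41). Closed: final G1 returns to the first vertex.

**Shape 3** — `<polyline>` line segment, stroke `#ff0000` → engrave (S198, F3170). Machine vertices: (187.40,30.26) → (148.24,101.59). Open path.

**Shape 4** — `<polygon>` closed polygon, stroke `#ff0000` → engrave (S198, F3170). Machine vertices: (146.43,48.45) → (134.13,130.11) → (106.94,114.74) → (146.43,48.45). Closed: final G1 returns to the first vertex.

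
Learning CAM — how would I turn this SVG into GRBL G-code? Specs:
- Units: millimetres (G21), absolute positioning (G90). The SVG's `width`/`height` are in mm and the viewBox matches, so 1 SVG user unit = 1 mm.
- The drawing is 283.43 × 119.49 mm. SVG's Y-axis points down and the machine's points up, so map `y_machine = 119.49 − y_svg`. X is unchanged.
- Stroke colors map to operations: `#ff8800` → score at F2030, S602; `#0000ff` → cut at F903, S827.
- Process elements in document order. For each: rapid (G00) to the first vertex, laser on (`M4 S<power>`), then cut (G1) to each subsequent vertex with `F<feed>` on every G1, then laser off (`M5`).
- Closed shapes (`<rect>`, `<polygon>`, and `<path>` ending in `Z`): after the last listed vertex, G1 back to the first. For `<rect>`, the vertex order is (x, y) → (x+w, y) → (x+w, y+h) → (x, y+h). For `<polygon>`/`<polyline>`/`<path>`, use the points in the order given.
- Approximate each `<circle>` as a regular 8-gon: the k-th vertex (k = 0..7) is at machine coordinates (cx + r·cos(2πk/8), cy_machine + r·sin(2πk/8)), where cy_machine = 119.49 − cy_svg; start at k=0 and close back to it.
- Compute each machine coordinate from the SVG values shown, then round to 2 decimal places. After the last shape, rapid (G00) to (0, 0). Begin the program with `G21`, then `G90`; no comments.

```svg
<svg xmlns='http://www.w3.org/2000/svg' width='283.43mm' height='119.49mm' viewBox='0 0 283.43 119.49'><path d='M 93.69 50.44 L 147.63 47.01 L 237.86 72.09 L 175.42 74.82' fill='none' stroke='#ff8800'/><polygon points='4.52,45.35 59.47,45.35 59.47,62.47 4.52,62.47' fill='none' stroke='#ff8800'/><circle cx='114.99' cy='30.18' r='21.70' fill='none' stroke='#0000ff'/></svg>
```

G21
G90
G00 X93.69 Y69.05
M4 S602
G1 X147.63 Y72.48 F2030
G1 X237.86 Y47.40 F2030
G1 X175.42 Y44.67 F2030
M5
G00 X4.52 Y74.14
M4 S602
G1 X59.47 Y74.14 F2030
G1 X59.47 Y57.02 F2030
G1 X4.52 Y57.02 F2030
G1 X4.52 Y74.14 F2030
M5
G00 X136.69 Y89.31
M4 S827
G1 X130.33 Y104.65 F903
G1 X114.99 Y111.01 F903
G1 X99.65 Y104.65 F903
G1 X93.29 Y89.31 F903
G1 X99.65 Y73.97 F903
G1 X114.99 Y67.61 F903
G1 X130.33 Y73.97 F903
G1 X136.69 Y89.31 F903
M5
G00 X0.00 Y0.00

Since the viewBox matches the mm dimensions, user units are millimetres directly. The only transform is the Y-flip y_m = 119.49 − y_svg.

Shape 1 is a open polyline drawn with `<path>`. Its stroke #ff8800 means score at S602, F2030. After flipping Y the toolpath is (93.69,69.05) → (147.63,72.48) → (237.86,47.40) → (175.42,44.67).

Shape 2 is a rectangle drawn with `<polygon>`. Its stroke #ff8800 means score at S602, F2030. After flipping Y the toolpath is (4.52,74.14) → (59.47,74.14) → (59.47,57.02) → (4.52,57.02) → (4.52,74.14), returning to the start.

Shape 3 is a circle drawn with `<circle>`. Its stroke #0000ff means cut at S827, F903. After flipping Y the toolpath is (136.69,89.31) → (130.33,104.65) → (114.99,111.01) → (99.65,104.65) → (93.29,89.31) → (99.65,73.97) → (114.99,67.61) → (130.33,73.97) → (136.69,89.31), returning to the start.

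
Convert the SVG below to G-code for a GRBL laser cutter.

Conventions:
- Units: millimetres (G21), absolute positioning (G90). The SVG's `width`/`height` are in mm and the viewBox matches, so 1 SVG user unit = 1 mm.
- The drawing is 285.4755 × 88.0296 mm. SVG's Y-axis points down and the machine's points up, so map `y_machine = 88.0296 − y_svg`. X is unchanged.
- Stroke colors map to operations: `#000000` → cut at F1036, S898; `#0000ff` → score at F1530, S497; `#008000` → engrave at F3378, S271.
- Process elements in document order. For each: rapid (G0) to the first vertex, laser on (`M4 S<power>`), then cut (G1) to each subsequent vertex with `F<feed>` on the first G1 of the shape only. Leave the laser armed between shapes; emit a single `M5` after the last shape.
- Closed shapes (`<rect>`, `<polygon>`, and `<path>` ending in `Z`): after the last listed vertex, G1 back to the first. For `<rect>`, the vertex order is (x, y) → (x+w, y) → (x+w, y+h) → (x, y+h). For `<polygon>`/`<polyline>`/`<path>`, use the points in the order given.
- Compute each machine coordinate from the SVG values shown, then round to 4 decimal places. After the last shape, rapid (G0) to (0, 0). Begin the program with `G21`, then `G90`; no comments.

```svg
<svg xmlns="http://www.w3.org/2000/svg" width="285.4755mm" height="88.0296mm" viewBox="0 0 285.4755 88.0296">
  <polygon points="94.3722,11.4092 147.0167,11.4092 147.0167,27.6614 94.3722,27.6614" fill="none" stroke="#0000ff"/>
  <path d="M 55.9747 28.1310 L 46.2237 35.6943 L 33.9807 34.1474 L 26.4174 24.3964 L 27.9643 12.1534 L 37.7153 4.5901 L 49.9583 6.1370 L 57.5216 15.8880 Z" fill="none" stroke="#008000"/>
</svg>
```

G21
G90
G0 X94.3722 Y76.6204
M4 S497
G1 X147.0167 Y76.6204 F1530
G1 X147.0167 Y60.3682
G1 X94.3722 Y60.3682
G1 X94.3722 Y76.6204
G0 X55.9747 Y59.8986
M4 S271
G1 X46.2237 Y52.3353 F3378
G1 X33.9807 Y53.8822
G1 X26.4174 Y63.6332
G1 X27.9643 Y75.8762
G1 X37.7153 Y83.4395
G1 X49.9583 Y81.8926
G1 X57.5216 Y72.1416
G1 X55.9747 Y59.8986
M5
G0 X0.0000 Y0.0000

Since the viewBox matches the mm dimensions, user units are millimetres directly. The only transform is the Y-flip y_m = 88.0296 − y_svg.

Shape 1 is a rectangle drawn with `<polygon>`. Its stroke #0000ff means score at S497, F1530. After flipping Y the toolpath is (94.3722,76.6204) → (147.0167,76.6204) → (147.0167,60.3682) → (94.3722,60.3682) → (94.3722,76.6204), returning to the start.

Shape 2 is a regular polygon drawn with `<path>`. Its stroke #008000 means engrave at S271, F3378. After flipping Y the toolpath is (55.9747,59.8986) → (46.2237,52.3353) → (33.9807,53.8822) → (26.4174,63.6332) → (27.9643,75.8762) → (37.7153,83.4395) → (49.9583,81.8926) → (57.5216,72.1416) → (55.9747,59.8986), returning to the start.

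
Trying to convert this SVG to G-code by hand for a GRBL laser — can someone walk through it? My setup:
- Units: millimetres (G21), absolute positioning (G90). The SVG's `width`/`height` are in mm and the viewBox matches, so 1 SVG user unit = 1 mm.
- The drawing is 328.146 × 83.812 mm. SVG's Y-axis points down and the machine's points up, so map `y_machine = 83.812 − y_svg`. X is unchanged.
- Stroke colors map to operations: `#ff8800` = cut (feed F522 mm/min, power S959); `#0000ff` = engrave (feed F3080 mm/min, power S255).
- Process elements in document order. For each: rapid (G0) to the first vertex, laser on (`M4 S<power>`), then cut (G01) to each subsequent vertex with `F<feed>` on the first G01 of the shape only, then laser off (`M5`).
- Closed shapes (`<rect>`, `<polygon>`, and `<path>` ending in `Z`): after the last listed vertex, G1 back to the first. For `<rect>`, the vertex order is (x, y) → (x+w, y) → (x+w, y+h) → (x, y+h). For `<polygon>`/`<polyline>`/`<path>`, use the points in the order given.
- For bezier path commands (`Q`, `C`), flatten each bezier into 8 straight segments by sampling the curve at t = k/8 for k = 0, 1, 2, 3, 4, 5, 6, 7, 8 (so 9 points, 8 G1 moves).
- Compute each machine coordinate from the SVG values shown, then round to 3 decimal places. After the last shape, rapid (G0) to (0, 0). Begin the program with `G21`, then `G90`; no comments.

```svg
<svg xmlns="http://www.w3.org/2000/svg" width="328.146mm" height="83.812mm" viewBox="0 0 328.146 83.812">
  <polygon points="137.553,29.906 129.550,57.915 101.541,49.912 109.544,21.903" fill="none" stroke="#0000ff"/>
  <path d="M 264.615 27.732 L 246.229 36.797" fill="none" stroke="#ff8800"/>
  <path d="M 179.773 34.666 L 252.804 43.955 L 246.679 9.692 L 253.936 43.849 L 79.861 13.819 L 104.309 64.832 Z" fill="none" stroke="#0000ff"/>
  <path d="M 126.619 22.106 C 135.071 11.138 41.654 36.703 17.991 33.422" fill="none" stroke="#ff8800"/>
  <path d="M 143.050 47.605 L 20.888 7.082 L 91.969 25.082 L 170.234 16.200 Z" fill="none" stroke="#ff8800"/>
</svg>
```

Since the viewBox matches the mm dimensions, user units are millimetres directly. The only transform is the Y-flip y_m = 83.812 − y_svg.

Shape 1 is a regular polygon drawn with `<polygon>`. Its stroke #0000ff means engrave at S255, F3080. After flipping Y the toolpath is (137.553,53.906) → (129.550,25.897) → (101.541,33.900) → (109.544,61.909) → (137.553,53.906), returning to the start.

Shape 2 is a line segment drawn with `<path>`. Its stroke #ff8800 means cut at S959, F522. After flipping Y the toolpath is (264.615,56.080) → (246.229,47.015).

Shape 3 is a closed polygon drawn with `<path>`. Its stroke #0000ff means engrave at S255, F3080. After flipping Y the toolpath is (179.773,49.146) → (252.804,39.857) → (246.679,74.120) → (253.936,39.963) → (79.861,69.993) → (104.309,18.980) → (179.773,49.146), returning to the start.

Shape 4 is a cubic bezier drawn with `<path>`. Its stroke #ff8800 means cut at S959, F522. After flipping Y the toolpath is (126.619,61.706) → (125.349,64.234) → (116.539,64.104) → (102.202,62.080) → (84.348,58.931) → (64.989,55.421) → (46.136,52.316) → (29.799,50.384) → (17.991,50.390).

Shape 5 is a closed polygon drawn with `<path>`. Its stroke #ff8800 means cut at S959, F522. After flipping Y the toolpath is (143.050,36.207) → (20.888,76.730) → (91.969,58.730) → (170.234,67.612) → (143.050,36.207), returning to the start.

G21
G90
G0 X137.553 Y53.906
M4 S255
G01 X129.550 Y25.897 F3080
G01 X101.541 Y33.900
G01 X109.544 Y61.909
G01 X137.553 Y53.906
M5
G0 X264.615 Y56.080
M4 S959
G01 X246.229 Y47.015 F522
M5
G0 X179.773 Y49.146
M4 S255
G01 X252.804 Y39.857 F3080
G01 X246.679 Y74.120
G01 X253.936 Y39.963
G01 X79.861 Y69.993
G01 X104.309 Y18.980
G01 X179.773 Y49.146
M5
G0 X126.619 Y61.706
M4 S959
G01 X125.349 Y64.234 F522
G01 X116.539 Y64.104
G01 X102.202 Y62.080
G01 X84.348 Y58.931
G01 X64.989 Y55.421
G01 X46.136 Y52.316
G01 X29.799 Y50.384
G01 X17.991 Y50.390
M5
G0 X143.050 Y36.207
M4 S959
G01 X20.888 Y76.730 F522
G01 X91.969 Y58.730
G01 X170.234 Y67.612
G01 X143.050 Y36.207
M5
G0 X0.000 Y0.000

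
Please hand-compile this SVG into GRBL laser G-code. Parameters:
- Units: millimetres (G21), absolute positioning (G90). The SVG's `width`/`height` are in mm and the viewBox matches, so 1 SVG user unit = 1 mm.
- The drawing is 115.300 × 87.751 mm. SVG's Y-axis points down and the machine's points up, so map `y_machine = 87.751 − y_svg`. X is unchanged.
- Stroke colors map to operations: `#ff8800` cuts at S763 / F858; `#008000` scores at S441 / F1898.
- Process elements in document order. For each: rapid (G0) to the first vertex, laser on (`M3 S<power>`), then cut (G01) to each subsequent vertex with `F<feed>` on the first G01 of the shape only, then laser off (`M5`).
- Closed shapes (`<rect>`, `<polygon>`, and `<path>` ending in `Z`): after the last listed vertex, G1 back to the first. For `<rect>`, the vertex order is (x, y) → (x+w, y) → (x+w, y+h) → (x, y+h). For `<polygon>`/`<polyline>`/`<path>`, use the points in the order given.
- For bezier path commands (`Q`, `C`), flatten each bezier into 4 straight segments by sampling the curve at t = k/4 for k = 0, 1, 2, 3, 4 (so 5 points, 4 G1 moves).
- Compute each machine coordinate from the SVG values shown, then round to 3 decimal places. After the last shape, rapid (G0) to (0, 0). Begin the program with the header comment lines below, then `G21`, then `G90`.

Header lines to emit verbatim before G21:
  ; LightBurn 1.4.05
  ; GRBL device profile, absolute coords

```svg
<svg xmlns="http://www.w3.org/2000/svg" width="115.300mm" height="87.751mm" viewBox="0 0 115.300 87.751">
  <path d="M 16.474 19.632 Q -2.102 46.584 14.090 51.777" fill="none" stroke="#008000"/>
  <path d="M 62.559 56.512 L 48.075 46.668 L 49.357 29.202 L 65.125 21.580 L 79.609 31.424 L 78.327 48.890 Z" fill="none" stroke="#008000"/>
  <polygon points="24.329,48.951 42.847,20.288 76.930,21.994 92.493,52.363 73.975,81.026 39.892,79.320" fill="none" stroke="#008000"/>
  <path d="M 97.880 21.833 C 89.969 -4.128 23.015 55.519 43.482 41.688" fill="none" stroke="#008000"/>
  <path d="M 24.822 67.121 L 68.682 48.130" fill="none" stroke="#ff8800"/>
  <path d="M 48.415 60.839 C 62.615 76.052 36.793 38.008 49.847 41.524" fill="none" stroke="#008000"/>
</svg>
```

viewBox `0 0 115.300 87.751` with mm width/height → 1 unit = 1 mm. Flip: y_m = 87.751 − y_svg.

**Shape 1** — `<path>` quadratic bezier, stroke `#008000` → score (S441, F1898). Control points (SVG): P0=(16.474,19.632), P1=(-2.102,46.584), P2=(14.090,51.777); sampled at t=k/4. Machine vertices: (16.474,68.119) → (9.359,56.003) → (6.590,46.607) → (8.167,39.930) → (14.090,35.974). Open path.

**Shape 2** — `<path>` regular polygon, stroke `#008000` → score (S441, F1898). Machine vertices: (62.559,31.239) → (48.075,41.083) → (49.357,58.549) → (65.125,66.171) → (79.609,56.327) → (78.327,38.861) → (62.559,31.239). Closed: final G1 returns to the first vertex.

**Shape 3** — `<polygon>` regular polygon, stroke `#008000` → score (S441, F1898). Machine vertices: (24.329,38.800) → (42.847,67.463) → (76.930,65.757) → (92.493,35.388) → (73.975,6.725) → (39.892,8.431) → (24.329,38.800). Closed: final G1 returns to the first vertex.

**Shape 4** — `<path>` cubic bezier, stroke `#008000` → score (S441, F1898). Control points (SVG): P0=(97.880,21.833), P1=(89.969,-4.128), P2=(23.015,55.519), P3=(43.482,41.688); sampled at t=k/4. Machine vertices: (97.880,65.918) → (83.165,71.823) → (60.039,60.539) → (42.235,46.981) → (43.482,46.063). Open path.

**Shape 5** — `<path>` line segment, stroke `#ff8800` → cut (S763, F858). Machine vertices: (24.822,20.630) → (68.682,39.621). Open path.

**Shape 6** — `<path>` cubic bezier, stroke `#008000` → score (S441, F1898). Control points (SVG): P0=(48.415,60.839), P1=(62.615,76.052), P2=(36.793,38.008), P3=(49.847,41.524); sampled at t=k/4. Machine vertices: (48.415,26.912) → (52.794,24.006) → (49.561,32.183) → (46.113,42.553) → (49.847,46.227). Open path.

; LightBurn 1.4.05
; GRBL device profile, absolute coords
G21
G90
G0 X16.474 Y68.119
M3 S441
G01 X9.359 Y56.003 F1898
G01 X6.590 Y46.607
G01 X8.167 Y39.930
G01 X14.090 Y35.974
M5
G0 X62.559 Y31.239
M3 S441
G01 X48.075 Y41.083 F1898
G01 X49.357 Y58.549
G01 X65.125 Y66.171
G01 X79.609 Y56.327
G01 X78.327 Y38.861
G01 X62.559 Y31.239
M5
G0 X24.329 Y38.800
M3 S441
G01 X42.847 Y67.463 F1898
G01 X76.930 Y65.757
G01 X92.493 Y35.388
G01 X73.975 Y6.725
G01 X39.892 Y8.431
G01 X24.329 Y38.800
M5
G0 X97.880 Y65.918
M3 S441
G01 X83.165 Y71.823 F1898
G01 X60.039 Y60.539
G01 X42.235 Y46.981
G01 X43.482 Y46.063
M5
G0 X24.822 Y20.630
M3 S763
G01 X68.682 Y39.621 F858
M5
G0 X48.415 Y26.912
M3 S441
G01 X52.794 Y24.006 F1898
G01 X49.561 Y32.183
G01 X46.113 Y42.553
G01 X49.847 Y46.227
M5
G0 X0.000 Y0.000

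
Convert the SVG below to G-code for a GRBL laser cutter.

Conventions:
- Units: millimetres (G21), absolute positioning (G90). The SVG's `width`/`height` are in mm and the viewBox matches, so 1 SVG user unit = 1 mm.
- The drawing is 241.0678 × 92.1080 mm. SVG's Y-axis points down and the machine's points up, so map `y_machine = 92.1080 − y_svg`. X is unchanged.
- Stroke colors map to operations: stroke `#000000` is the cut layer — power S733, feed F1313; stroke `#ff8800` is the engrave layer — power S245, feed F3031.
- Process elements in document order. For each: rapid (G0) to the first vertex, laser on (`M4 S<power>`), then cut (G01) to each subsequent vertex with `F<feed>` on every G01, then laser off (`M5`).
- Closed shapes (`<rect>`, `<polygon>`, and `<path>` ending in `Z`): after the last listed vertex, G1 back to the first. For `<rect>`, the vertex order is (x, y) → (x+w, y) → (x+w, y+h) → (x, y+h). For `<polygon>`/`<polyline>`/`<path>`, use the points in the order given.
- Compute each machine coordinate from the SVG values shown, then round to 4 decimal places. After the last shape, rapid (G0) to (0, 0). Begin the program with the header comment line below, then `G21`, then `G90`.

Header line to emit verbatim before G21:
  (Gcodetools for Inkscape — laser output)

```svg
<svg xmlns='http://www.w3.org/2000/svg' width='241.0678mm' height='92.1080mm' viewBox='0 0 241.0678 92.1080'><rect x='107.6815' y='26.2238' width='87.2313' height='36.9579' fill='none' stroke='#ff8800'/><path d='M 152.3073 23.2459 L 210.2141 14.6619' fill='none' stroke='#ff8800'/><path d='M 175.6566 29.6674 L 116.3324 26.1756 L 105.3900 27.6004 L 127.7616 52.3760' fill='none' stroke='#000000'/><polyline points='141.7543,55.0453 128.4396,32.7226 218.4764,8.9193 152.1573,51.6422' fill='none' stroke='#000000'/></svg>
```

(Gcodetools for Inkscape — laser output)
G21
G90
G0 X107.6815 Y65.8842
M4 S245
G01 X194.9128 Y65.8842 F3031
G01 X194.9128 Y28.9263 F3031
G01 X107.6815 Y28.9263 F3031
G01 X107.6815 Y65.8842 F3031
M5
G0 X152.3073 Y68.8621
M4 S245
G01 X210.2141 Y77.4461 F3031
M5
G0 X175.6566 Y62.4406
M4 S733
G01 X116.3324 Y65.9324 F1313
G01 X105.3900 Y64.5076 F1313
G01 X127.7616 Y39.7320 F1313
M5
G0 X141.7543 Y37.0627
M4 S733
G01 X128.4396 Y59.3854 F1313
G01 X218.4764 Y83.1887 F1313
G01 X152.1573 Y40.4658 F1313
M5
G0 X0.0000 Y0.0000

Since the viewBox matches the mm dimensions, user units are millimetres directly. The only transform is the Y-flip y_m = 92.1080 − y_svg.

Shape 1 is a rectangle drawn with `<rect>`. Its stroke #ff8800 means engrave at S245, F3031. After flipping Y the toolpath is (107.6815,65.8842) → (194.9128,65.8842) → (194.9128,28.9263) → (107.6815,28.9263) → (107.6815,65.8842), returning to the start.

Shape 2 is a line segment drawn with `<path>`. Its stroke #ff8800 means engrave at S245, F3031. After flipping Y the toolpath is (152.3073,68.8621) → (210.2141,77.4461).

Shape 3 is a open polyline drawn with `<path>`. Its stroke #000000 means cut at S733, F1313. After flipping Y the toolpath is (175.6566,62.4406) → (116.3324,65.9324) → (105.3900,64.5076) → (127.7616,39.7320).

Shape 4 is a open polyline drawn with `<polyline>`. Its stroke #000000 means cut at S733, F1313. After flipping Y the toolpath is (141.7543,37.0627) → (128.4396,59.3854) → (218.4764,83.1887) → (152.1573,40.4658).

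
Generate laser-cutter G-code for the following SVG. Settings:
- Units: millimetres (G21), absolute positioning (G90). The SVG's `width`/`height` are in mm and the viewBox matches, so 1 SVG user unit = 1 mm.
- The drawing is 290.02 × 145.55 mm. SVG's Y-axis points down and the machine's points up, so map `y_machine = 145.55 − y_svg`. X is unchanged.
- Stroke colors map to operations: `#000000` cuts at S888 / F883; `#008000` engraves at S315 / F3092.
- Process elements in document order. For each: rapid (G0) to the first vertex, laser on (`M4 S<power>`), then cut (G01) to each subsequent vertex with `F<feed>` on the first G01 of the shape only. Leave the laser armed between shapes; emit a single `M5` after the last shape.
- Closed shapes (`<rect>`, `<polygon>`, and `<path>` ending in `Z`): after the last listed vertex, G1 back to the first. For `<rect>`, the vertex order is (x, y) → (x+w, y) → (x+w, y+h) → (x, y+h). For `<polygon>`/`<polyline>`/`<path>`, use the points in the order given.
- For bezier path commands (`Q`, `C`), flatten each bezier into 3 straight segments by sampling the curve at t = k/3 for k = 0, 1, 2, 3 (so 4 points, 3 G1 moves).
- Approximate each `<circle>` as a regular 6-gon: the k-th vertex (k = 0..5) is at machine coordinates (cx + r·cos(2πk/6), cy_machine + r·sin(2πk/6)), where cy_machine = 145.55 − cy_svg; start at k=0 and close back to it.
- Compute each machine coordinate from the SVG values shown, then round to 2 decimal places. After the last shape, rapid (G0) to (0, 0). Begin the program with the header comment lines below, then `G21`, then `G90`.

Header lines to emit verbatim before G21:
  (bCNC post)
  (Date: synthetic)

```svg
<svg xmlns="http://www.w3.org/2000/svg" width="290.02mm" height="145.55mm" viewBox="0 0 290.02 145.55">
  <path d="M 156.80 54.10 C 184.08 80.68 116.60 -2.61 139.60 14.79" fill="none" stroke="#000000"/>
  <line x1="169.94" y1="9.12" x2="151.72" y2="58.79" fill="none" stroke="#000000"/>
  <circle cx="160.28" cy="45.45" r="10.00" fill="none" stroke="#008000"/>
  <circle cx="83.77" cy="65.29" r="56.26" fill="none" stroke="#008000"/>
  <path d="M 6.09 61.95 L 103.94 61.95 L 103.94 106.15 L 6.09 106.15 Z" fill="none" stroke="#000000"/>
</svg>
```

(bCNC post)
(Date: synthetic)
G21
G90
G0 X156.80 Y91.45
M4 S888
G01 X159.35 Y93.69 F883
G01 X139.90 Y122.40
G01 X139.60 Y130.76
G0 X169.94 Y136.43
M4 S888
G01 X151.72 Y86.76 F883
G0 X170.28 Y100.10
M4 S315
G01 X165.28 Y108.76 F3092
G01 X155.28 Y108.76
G01 X150.28 Y100.10
G01 X155.28 Y91.44
G01 X165.28 Y91.44
G01 X170.28 Y100.10
G0 X140.03 Y80.26
M4 S315
G01 X111.90 Y128.98 F3092
G01 X55.64 Y128.98
G01 X27.51 Y80.26
G01 X55.64 Y31.54
G01 X111.90 Y31.54
G01 X140.03 Y80.26
G0 X6.09 Y83.60
M4 S888
G01 X103.94 Y83.60 F883
G01 X103.94 Y39.40
G01 X6.09 Y39.40
G01 X6.09 Y83.60
M5
G0 X0.00 Y0.00

1 u = 1 mm; y_m = 145.55 − y.

[1] `<path>` cubic bezier, #000000→cut S888 F883: (156.80,91.45) → (159.35,93.69) → (139.90,122.40) → (139.60,130.76)

[2] `<line>` line segment, #000000→cut S888 F883: (169.94,136.43) → (151.72,86.76)

[3] `<circle>` circle, #008000→engrave S315 F3092: (170.28,100.10) → (165.28,108.76) → (155.28,108.76) → (150.28,100.10) → (155.28,91.44) → (165.28,91.44) → (170.28,100.10) (closed)

[4] `<circle>` circle, #008000→engrave S315 F3092: (140.03,80.26) → (111.90,128.98) → (55.64,128.98) → (27.51,80.26) → (55.64,31.54) → (111.90,31.54) → (140.03,80.26) (closed)

[5] `<path>` rectangle, #000000→cut S888 F883: (6.09,83.60) → (103.94,83.60) → (103.94,39.40) → (6.09,39.40) → (6.09,83.60) (closed)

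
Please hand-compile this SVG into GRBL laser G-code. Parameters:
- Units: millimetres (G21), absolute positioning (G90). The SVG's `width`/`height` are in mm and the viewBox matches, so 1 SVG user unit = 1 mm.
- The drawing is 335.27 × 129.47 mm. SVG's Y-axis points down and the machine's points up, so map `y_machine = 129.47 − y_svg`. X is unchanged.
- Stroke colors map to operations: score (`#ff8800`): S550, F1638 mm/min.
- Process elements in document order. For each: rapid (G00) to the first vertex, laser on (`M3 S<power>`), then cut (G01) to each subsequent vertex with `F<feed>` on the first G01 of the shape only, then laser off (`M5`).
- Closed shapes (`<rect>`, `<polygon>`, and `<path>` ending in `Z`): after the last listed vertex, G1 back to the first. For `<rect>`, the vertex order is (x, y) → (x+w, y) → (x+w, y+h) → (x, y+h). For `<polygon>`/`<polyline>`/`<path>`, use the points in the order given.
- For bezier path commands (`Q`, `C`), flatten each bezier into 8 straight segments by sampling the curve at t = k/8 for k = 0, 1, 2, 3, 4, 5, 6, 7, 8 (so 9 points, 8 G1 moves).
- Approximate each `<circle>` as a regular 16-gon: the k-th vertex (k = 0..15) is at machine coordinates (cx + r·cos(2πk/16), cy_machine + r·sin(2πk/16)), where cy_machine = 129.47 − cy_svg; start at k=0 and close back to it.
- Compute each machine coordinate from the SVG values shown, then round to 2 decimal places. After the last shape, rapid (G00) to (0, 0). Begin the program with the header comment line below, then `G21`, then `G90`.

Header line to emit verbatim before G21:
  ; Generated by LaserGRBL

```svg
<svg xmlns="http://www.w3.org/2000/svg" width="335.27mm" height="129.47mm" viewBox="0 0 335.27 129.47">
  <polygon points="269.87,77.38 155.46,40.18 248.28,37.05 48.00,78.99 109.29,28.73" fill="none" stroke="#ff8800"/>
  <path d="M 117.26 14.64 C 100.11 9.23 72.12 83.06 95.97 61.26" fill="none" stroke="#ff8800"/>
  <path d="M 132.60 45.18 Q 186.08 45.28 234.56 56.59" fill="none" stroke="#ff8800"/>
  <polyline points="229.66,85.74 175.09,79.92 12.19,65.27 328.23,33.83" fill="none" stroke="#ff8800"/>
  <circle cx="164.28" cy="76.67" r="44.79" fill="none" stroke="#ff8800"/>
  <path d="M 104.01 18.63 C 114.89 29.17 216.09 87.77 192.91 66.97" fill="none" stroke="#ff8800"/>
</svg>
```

; Generated by LaserGRBL
G21
G90
G00 X269.87 Y52.09
M3 S550
G01 X155.46 Y89.29 F1638
G01 X248.28 Y92.42
G01 X48.00 Y50.48
G01 X109.29 Y100.74
G01 X269.87 Y52.09
M5
G00 X117.26 Y114.83
M3 S550
G01 X110.44 Y113.49 F1638
G01 X103.34 Y106.76
G01 X96.70 Y96.71
G01 X91.24 Y85.37
G01 X87.70 Y74.81
G01 X86.82 Y67.06
G01 X89.33 Y64.18
G01 X95.97 Y68.21
M5
G00 X132.60 Y84.29
M3 S550
G01 X145.89 Y84.09 F1638
G01 X159.03 Y83.54
G01 X172.01 Y82.64
G01 X184.83 Y81.39
G01 X197.50 Y79.79
G01 X210.01 Y77.83
G01 X222.36 Y75.53
G01 X234.56 Y72.88
M5
G00 X229.66 Y43.73
M3 S550
G01 X175.09 Y49.55 F1638
G01 X12.19 Y64.20
G01 X328.23 Y95.64
M5
G00 X209.07 Y52.80
M3 S550
G01 X205.66 Y69.94 F1638
G01 X195.95 Y84.47
G01 X181.42 Y94.18
G01 X164.28 Y97.59
G01 X147.14 Y94.18
G01 X132.61 Y84.47
G01 X122.90 Y69.94
G01 X119.49 Y52.80
G01 X122.90 Y35.66
G01 X132.61 Y21.13
G01 X147.14 Y11.42
G01 X164.28 Y8.01
G01 X181.42 Y11.42
G01 X195.95 Y21.13
G01 X205.66 Y35.66
G01 X209.07 Y52.80
M5
G00 X104.01 Y110.84
M3 S550
G01 X111.90 Y104.88 F1638
G01 X125.75 Y95.92
G01 X143.03 Y85.43
G01 X161.23 Y74.92
G01 X177.84 Y65.88
G01 X190.33 Y59.80
G01 X196.19 Y58.17
G01 X192.91 Y62.50
M5
G00 X0.00 Y0.00

1 u = 1 mm; y_m = 129.47 − y.

[1] `<polygon>` closed polygon, #ff8800→score S550 F1638: (269.87,52.09) → (155.46,89.29) → (248.28,92.42) → (48.00,50.48) → (109.29,100.74) → (269.87,52.09) (closed)

[2] `<path>` cubic bezier, #ff8800→score S550 F1638: (117.26,114.83) → (110.44,113.49) → (103.34,106.76) → (96.70,96.71) → (91.24,85.37) → (87.70,74.81) → (86.82,67.06) → (89.33,64.18) → (95.97,68.21)

[3] `<path>` quadratic bezier, #ff8800→score S550 F1638: (132.60,84.29) → (145.89,84.09) → (159.03,83.54) → (172.01,82.64) → (184.83,81.39) → (197.50,79.79) → (210.01,77.83) → (222.36,75.53) → (234.56,72.88)

[4] `<polyline>` open polyline, #ff8800→score S550 F1638: (229.66,43.73) → (175.09,49.55) → (12.19,64.20) → (328.23,95.64)

[5] `<circle>` circle, #ff8800→score S550 F1638: (209.07,52.80) → (205.66,69.94) → (195.95,84.47) → (181.42,94.18) → (164.28,97.59) → (147.14,94.18) → (132.61,84.47) → (122.90,69.94) → (119.49,52.80) → (122.90,35.66) → (132.61,21.13) → (147.14,11.42) → (164.28,8.01) → (181.42,11.42) → (195.95,21.13) → (205.66,35.66) → (209.07,52.80) (closed)

[6] `<path>` cubic bezier, #ff8800→score S550 F1638: (104.01,110.84) → (111.90,104.88) → (125.75,95.92) → (143.03,85.43) → (161.23,74.92) → (177.84,65.88) → (190.33,59.80) → (196.19,58.17) → (192.91,62.50)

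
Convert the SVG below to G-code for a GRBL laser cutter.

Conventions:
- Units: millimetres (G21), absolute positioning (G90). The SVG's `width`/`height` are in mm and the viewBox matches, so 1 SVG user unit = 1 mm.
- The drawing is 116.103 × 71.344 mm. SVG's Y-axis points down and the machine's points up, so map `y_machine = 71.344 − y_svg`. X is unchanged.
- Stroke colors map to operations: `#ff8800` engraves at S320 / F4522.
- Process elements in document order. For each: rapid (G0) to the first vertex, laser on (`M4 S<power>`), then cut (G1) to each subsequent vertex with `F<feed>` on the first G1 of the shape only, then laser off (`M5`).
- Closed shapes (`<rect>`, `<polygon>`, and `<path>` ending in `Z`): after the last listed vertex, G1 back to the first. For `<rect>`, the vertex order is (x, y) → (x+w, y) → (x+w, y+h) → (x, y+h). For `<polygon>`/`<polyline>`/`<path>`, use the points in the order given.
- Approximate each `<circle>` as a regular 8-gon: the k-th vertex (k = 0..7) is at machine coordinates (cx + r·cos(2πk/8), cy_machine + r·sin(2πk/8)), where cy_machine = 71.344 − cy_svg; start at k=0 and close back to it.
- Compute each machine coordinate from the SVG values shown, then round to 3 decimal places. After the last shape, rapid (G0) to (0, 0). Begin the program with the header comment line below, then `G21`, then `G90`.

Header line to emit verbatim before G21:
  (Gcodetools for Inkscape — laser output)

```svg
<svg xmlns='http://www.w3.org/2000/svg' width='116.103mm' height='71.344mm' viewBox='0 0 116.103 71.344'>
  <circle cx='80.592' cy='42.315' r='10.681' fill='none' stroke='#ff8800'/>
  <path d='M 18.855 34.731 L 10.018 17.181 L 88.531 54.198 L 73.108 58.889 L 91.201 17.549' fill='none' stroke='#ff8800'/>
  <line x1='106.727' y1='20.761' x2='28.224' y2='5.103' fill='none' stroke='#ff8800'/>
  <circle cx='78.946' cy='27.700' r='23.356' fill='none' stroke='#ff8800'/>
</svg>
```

Since the viewBox matches the mm dimensions, user units are millimetres directly. The only transform is the Y-flip y_m = 71.344 − y_svg.

Shape 1 is a circle drawn with `<circle>`. Its stroke #ff8800 means engrave at S320, F4522. After flipping Y the toolpath is (91.273,29.029) → (88.145,36.582) → (80.592,39.710) → (73.039,36.582) → (69.911,29.029) → (73.039,21.476) → (80.592,18.348) → (88.145,21.476) → (91.273,29.029), returning to the start.

Shape 2 is a open polyline drawn with `<path>`. Its stroke #ff8800 means engrave at S320, F4522. After flipping Y the toolpath is (18.855,36.613) → (10.018,54.163) → (88.531,17.146) → (73.108,12.455) → (91.201,53.795).

Shape 3 is a line segment drawn with `<line>`. Its stroke #ff8800 means engrave at S320, F4522. After flipping Y the toolpath is (106.727,50.583) → (28.224,66.241).

Shape 4 is a circle drawn with `<circle>`. Its stroke #ff8800 means engrave at S320, F4522. After flipping Y the toolpath is (102.302,43.644) → (95.461,60.159) → (78.946,67.000) → (62.431,60.159) → (55.590,43.644) → (62.431,27.129) → (78.946,20.288) → (95.461,27.129) → (102.302,43.644), returning to the start.

(Gcodetools for Inkscape — laser output)
G21
G90
G0 X91.273 Y29.029
M4 S320
G1 X88.145 Y36.582 F4522
G1 X80.592 Y39.710
G1 X73.039 Y36.582
G1 X69.911 Y29.029
G1 X73.039 Y21.476
G1 X80.592 Y18.348
G1 X88.145 Y21.476
G1 X91.273 Y29.029
M5
G0 X18.855 Y36.613
M4 S320
G1 X10.018 Y54.163 F4522
G1 X88.531 Y17.146
G1 X73.108 Y12.455
G1 X91.201 Y53.795
M5
G0 X106.727 Y50.583
M4 S320
G1 X28.224 Y66.241 F4522
M5
G0 X102.302 Y43.644
M4 S320
G1 X95.461 Y60.159 F4522
G1 X78.946 Y67.000
G1 X62.431 Y60.159
G1 X55.590 Y43.644
G1 X62.431 Y27.129
G1 X78.946 Y20.288
G1 X95.461 Y27.129
G1 X102.302 Y43.644
M5
G0 X0.000 Y0.000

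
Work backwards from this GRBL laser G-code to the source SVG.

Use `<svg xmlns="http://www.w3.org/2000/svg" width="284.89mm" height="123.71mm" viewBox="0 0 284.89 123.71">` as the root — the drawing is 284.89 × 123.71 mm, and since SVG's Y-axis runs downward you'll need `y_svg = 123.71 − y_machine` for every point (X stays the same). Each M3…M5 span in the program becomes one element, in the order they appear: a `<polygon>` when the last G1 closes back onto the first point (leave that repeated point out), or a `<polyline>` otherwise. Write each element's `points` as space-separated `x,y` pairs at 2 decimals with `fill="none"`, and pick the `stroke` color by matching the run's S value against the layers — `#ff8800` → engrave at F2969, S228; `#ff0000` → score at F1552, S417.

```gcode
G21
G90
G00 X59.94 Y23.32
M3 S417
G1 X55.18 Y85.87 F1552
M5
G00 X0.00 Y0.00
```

<svg xmlns="http://www.w3.org/2000/svg" width="284.89mm" height="123.71mm" viewBox="0 0 284.89 123.71">
  <polyline points="59.94,100.39 55.18,37.84" fill="none" stroke="#ff0000"/>
</svg>

Each laser-on run becomes one SVG element. Flip Y back into SVG space with y_svg = 123.71 − y_machine. Every run uses S417, so all elements get stroke `#ff0000` (score).

Run 1: The run is open, so emit a `<polyline>` with points (Y-flipped): 59.94,100.39 55.18,37.84.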